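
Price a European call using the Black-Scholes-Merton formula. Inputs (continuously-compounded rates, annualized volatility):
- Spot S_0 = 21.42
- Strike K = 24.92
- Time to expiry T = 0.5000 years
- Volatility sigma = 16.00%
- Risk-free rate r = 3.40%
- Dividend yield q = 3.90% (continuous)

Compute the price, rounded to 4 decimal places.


Answer: Price = 0.1026

Derivation:
d1 = (ln(S/K) + (r - q + 0.5*sigma^2) * T) / (sigma * sqrt(T)) = -1.30324755
d2 = d1 - sigma * sqrt(T) = -1.41638464
exp(-rT) = 0.98314368; exp(-qT) = 0.98068890
C = S_0 * exp(-qT) * N(d1) - K * exp(-rT) * N(d2)
N(d1) = 0.09624513; N(d2) = 0.07833146
C = 21.4200 * 0.98068890 * 0.09624513 - 24.9200 * 0.98314368 * 0.07833146 = 0.1026


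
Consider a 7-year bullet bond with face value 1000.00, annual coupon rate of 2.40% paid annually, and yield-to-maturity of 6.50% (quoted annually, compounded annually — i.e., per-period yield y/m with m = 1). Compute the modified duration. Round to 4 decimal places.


Coupon per period c = face * coupon_rate / m = 24.000000
Periods per year m = 1; per-period yield y/m = 0.065000
Number of cashflows N = 7
Cashflows (t years, CF_t, discount factor 1/(1+y/m)^(m*t), PV):
  t = 1.0000: CF_t = 24.000000, DF = 0.938967, PV = 22.535211
  t = 2.0000: CF_t = 24.000000, DF = 0.881659, PV = 21.159823
  t = 3.0000: CF_t = 24.000000, DF = 0.827849, PV = 19.868378
  t = 4.0000: CF_t = 24.000000, DF = 0.777323, PV = 18.655754
  t = 5.0000: CF_t = 24.000000, DF = 0.729881, PV = 17.517140
  t = 6.0000: CF_t = 24.000000, DF = 0.685334, PV = 16.448019
  t = 7.0000: CF_t = 1024.000000, DF = 0.643506, PV = 658.950364
Price P = sum_t PV_t = 775.134689
First compute Macaulay numerator sum_t t * PV_t:
  t * PV_t at t = 1.0000: 22.535211
  t * PV_t at t = 2.0000: 42.319646
  t * PV_t at t = 3.0000: 59.605135
  t * PV_t at t = 4.0000: 74.623017
  t * PV_t at t = 5.0000: 87.585700
  t * PV_t at t = 6.0000: 98.688113
  t * PV_t at t = 7.0000: 4612.652548
Macaulay duration D = 4998.009370 / 775.134689 = 6.447924
Modified duration = D / (1 + y/m) = 6.447924 / (1 + 0.065000) = 6.054388

Answer: Modified duration = 6.0544


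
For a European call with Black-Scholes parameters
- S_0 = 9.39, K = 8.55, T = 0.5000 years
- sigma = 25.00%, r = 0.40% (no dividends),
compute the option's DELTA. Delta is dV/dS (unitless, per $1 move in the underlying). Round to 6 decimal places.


Answer: Delta = 0.735597

Derivation:
d1 = 0.6298285534; d2 = 0.4530518581
phi(d1) = 0.3271683082; exp(-qT) = 1.0000000000; exp(-rT) = 0.9980019987
N(d1) = 0.7355966190
Delta = exp(-qT) * N(d1) = 1.0000000000 * 0.7355966190 = 0.735597


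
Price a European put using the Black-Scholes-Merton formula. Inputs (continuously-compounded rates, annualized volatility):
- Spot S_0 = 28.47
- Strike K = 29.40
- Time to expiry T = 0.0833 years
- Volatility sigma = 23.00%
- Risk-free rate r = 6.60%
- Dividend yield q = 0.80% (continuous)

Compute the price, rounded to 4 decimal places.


Answer: Price = 1.2214

Derivation:
d1 = (ln(S/K) + (r - q + 0.5*sigma^2) * T) / (sigma * sqrt(T)) = -0.37825145
d2 = d1 - sigma * sqrt(T) = -0.44463345
exp(-rT) = 0.99451729; exp(-qT) = 0.99933382
P = K * exp(-rT) * N(-d2) - S_0 * exp(-qT) * N(-d1)
N(-d1) = 0.64737810; N(-d2) = 0.67170767
P = 29.4000 * 0.99451729 * 0.67170767 - 28.4700 * 0.99933382 * 0.64737810 = 1.2214


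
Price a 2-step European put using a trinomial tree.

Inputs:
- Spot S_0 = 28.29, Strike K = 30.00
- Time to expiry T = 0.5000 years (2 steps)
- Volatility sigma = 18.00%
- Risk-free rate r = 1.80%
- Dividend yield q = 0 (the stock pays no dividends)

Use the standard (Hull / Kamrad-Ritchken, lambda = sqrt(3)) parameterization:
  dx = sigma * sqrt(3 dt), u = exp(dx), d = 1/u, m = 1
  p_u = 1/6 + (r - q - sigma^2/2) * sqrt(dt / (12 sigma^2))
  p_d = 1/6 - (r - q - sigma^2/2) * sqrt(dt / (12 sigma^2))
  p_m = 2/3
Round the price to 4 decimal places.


Answer: Price = V(0,0) = 2.3634

Derivation:
dt = T/N = 0.250000; dx = sigma*sqrt(3*dt) = 0.155885
u = exp(dx) = 1.168691; d = 1/u = 0.855658
p_u = 0.168110, p_m = 0.666667, p_d = 0.165223
Discount per step: exp(-r*dt) = 0.995510
Stock lattice S(k, j) with j the centered position index:
  k=0: S(0,+0) = 28.2900
  k=1: S(1,-1) = 24.2066; S(1,+0) = 28.2900; S(1,+1) = 33.0623
  k=2: S(2,-2) = 20.7125; S(2,-1) = 24.2066; S(2,+0) = 28.2900; S(2,+1) = 33.0623; S(2,+2) = 38.6396
Terminal payoffs V(N, j) = max(K - S_T, 0):
  V(2,-2) = 9.287462; V(2,-1) = 5.793437; V(2,+0) = 1.710000; V(2,+1) = 0.000000; V(2,+2) = 0.000000
Backward induction: V(k, j) = exp(-r*dt) * [p_u * V(k+1, j+1) + p_m * V(k+1, j) + p_d * V(k+1, j-1)]
  V(1,-1) = exp(-r*dt) * [p_u*1.710000 + p_m*5.793437 + p_d*9.287462] = 5.658742
  V(1,+0) = exp(-r*dt) * [p_u*0.000000 + p_m*1.710000 + p_d*5.793437] = 2.087794
  V(1,+1) = exp(-r*dt) * [p_u*0.000000 + p_m*0.000000 + p_d*1.710000] = 0.281263
  V(0,+0) = exp(-r*dt) * [p_u*0.281263 + p_m*2.087794 + p_d*5.658742] = 2.363443


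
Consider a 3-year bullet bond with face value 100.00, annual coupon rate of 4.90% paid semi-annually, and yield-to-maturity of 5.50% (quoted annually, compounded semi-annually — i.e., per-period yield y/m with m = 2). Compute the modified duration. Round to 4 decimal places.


Answer: Modified duration = 2.7490

Derivation:
Coupon per period c = face * coupon_rate / m = 2.450000
Periods per year m = 2; per-period yield y/m = 0.027500
Number of cashflows N = 6
Cashflows (t years, CF_t, discount factor 1/(1+y/m)^(m*t), PV):
  t = 0.5000: CF_t = 2.450000, DF = 0.973236, PV = 2.384428
  t = 1.0000: CF_t = 2.450000, DF = 0.947188, PV = 2.320611
  t = 1.5000: CF_t = 2.450000, DF = 0.921838, PV = 2.258503
  t = 2.0000: CF_t = 2.450000, DF = 0.897166, PV = 2.198056
  t = 2.5000: CF_t = 2.450000, DF = 0.873154, PV = 2.139227
  t = 3.0000: CF_t = 102.450000, DF = 0.849785, PV = 87.060464
Price P = sum_t PV_t = 98.361290
First compute Macaulay numerator sum_t t * PV_t:
  t * PV_t at t = 0.5000: 1.192214
  t * PV_t at t = 1.0000: 2.320611
  t * PV_t at t = 1.5000: 3.387754
  t * PV_t at t = 2.0000: 4.396112
  t * PV_t at t = 2.5000: 5.348068
  t * PV_t at t = 3.0000: 261.181393
Macaulay duration D = 277.826153 / 98.361290 = 2.824548
Modified duration = D / (1 + y/m) = 2.824548 / (1 + 0.027500) = 2.748952


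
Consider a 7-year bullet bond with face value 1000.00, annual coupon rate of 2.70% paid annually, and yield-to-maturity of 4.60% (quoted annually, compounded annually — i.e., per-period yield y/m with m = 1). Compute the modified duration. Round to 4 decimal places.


Answer: Modified duration = 6.1498

Derivation:
Coupon per period c = face * coupon_rate / m = 27.000000
Periods per year m = 1; per-period yield y/m = 0.046000
Number of cashflows N = 7
Cashflows (t years, CF_t, discount factor 1/(1+y/m)^(m*t), PV):
  t = 1.0000: CF_t = 27.000000, DF = 0.956023, PV = 25.812620
  t = 2.0000: CF_t = 27.000000, DF = 0.913980, PV = 24.677457
  t = 3.0000: CF_t = 27.000000, DF = 0.873786, PV = 23.592215
  t = 4.0000: CF_t = 27.000000, DF = 0.835359, PV = 22.554698
  t = 5.0000: CF_t = 27.000000, DF = 0.798623, PV = 21.562809
  t = 6.0000: CF_t = 27.000000, DF = 0.763501, PV = 20.614540
  t = 7.0000: CF_t = 1027.000000, DF = 0.729925, PV = 749.632923
Price P = sum_t PV_t = 888.447262
First compute Macaulay numerator sum_t t * PV_t:
  t * PV_t at t = 1.0000: 25.812620
  t * PV_t at t = 2.0000: 49.354913
  t * PV_t at t = 3.0000: 70.776644
  t * PV_t at t = 4.0000: 90.218794
  t * PV_t at t = 5.0000: 107.814046
  t * PV_t at t = 6.0000: 123.687242
  t * PV_t at t = 7.0000: 5247.430459
Macaulay duration D = 5715.094719 / 888.447262 = 6.432678
Modified duration = D / (1 + y/m) = 6.432678 / (1 + 0.046000) = 6.149787


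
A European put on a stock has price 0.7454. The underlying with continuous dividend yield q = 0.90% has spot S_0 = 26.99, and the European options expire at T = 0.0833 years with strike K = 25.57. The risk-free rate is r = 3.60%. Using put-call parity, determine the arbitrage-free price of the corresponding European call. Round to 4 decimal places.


Answer: Call price = 2.2217

Derivation:
Put-call parity: C - P = S_0 * exp(-qT) - K * exp(-rT).
S_0 * exp(-qT) = 26.9900 * 0.99925058 = 26.96977318
K * exp(-rT) = 25.5700 * 0.99700569 = 25.49343554
C = P + S*exp(-qT) - K*exp(-rT)
C = 0.7454 + 26.96977318 - 25.49343554 = 2.2217


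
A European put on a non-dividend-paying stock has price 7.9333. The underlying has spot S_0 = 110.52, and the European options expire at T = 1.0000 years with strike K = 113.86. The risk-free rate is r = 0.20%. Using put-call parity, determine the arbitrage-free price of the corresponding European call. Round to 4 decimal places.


Answer: Call price = 4.8208

Derivation:
Put-call parity: C - P = S_0 * exp(-qT) - K * exp(-rT).
S_0 * exp(-qT) = 110.5200 * 1.00000000 = 110.52000000
K * exp(-rT) = 113.8600 * 0.99800200 = 113.63250757
C = P + S*exp(-qT) - K*exp(-rT)
C = 7.9333 + 110.52000000 - 113.63250757 = 4.8208


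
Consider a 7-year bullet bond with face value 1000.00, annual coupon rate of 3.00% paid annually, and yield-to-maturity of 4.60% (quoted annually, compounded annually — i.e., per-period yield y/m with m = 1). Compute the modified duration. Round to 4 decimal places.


Coupon per period c = face * coupon_rate / m = 30.000000
Periods per year m = 1; per-period yield y/m = 0.046000
Number of cashflows N = 7
Cashflows (t years, CF_t, discount factor 1/(1+y/m)^(m*t), PV):
  t = 1.0000: CF_t = 30.000000, DF = 0.956023, PV = 28.680688
  t = 2.0000: CF_t = 30.000000, DF = 0.913980, PV = 27.419396
  t = 3.0000: CF_t = 30.000000, DF = 0.873786, PV = 26.213572
  t = 4.0000: CF_t = 30.000000, DF = 0.835359, PV = 25.060776
  t = 5.0000: CF_t = 30.000000, DF = 0.798623, PV = 23.958677
  t = 6.0000: CF_t = 30.000000, DF = 0.763501, PV = 22.905045
  t = 7.0000: CF_t = 1030.000000, DF = 0.729925, PV = 751.822698
Price P = sum_t PV_t = 906.060852
First compute Macaulay numerator sum_t t * PV_t:
  t * PV_t at t = 1.0000: 28.680688
  t * PV_t at t = 2.0000: 54.838792
  t * PV_t at t = 3.0000: 78.640715
  t * PV_t at t = 4.0000: 100.243104
  t * PV_t at t = 5.0000: 119.793385
  t * PV_t at t = 6.0000: 137.430269
  t * PV_t at t = 7.0000: 5262.758883
Macaulay duration D = 5782.385838 / 906.060852 = 6.381896
Modified duration = D / (1 + y/m) = 6.381896 / (1 + 0.046000) = 6.101239

Answer: Modified duration = 6.1012


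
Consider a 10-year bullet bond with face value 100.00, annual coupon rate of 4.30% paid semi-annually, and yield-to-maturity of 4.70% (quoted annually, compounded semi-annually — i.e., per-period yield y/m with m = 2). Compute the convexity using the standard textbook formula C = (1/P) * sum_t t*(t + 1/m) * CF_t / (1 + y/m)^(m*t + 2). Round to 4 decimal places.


Coupon per period c = face * coupon_rate / m = 2.150000
Periods per year m = 2; per-period yield y/m = 0.023500
Number of cashflows N = 20
Cashflows (t years, CF_t, discount factor 1/(1+y/m)^(m*t), PV):
  t = 0.5000: CF_t = 2.150000, DF = 0.977040, PV = 2.100635
  t = 1.0000: CF_t = 2.150000, DF = 0.954606, PV = 2.052404
  t = 1.5000: CF_t = 2.150000, DF = 0.932688, PV = 2.005280
  t = 2.0000: CF_t = 2.150000, DF = 0.911273, PV = 1.959237
  t = 2.5000: CF_t = 2.150000, DF = 0.890350, PV = 1.914253
  t = 3.0000: CF_t = 2.150000, DF = 0.869907, PV = 1.870300
  t = 3.5000: CF_t = 2.150000, DF = 0.849934, PV = 1.827358
  t = 4.0000: CF_t = 2.150000, DF = 0.830419, PV = 1.785401
  t = 4.5000: CF_t = 2.150000, DF = 0.811352, PV = 1.744407
  t = 5.0000: CF_t = 2.150000, DF = 0.792723, PV = 1.704355
  t = 5.5000: CF_t = 2.150000, DF = 0.774522, PV = 1.665222
  t = 6.0000: CF_t = 2.150000, DF = 0.756739, PV = 1.626988
  t = 6.5000: CF_t = 2.150000, DF = 0.739363, PV = 1.589631
  t = 7.0000: CF_t = 2.150000, DF = 0.722387, PV = 1.553133
  t = 7.5000: CF_t = 2.150000, DF = 0.705801, PV = 1.517472
  t = 8.0000: CF_t = 2.150000, DF = 0.689596, PV = 1.482630
  t = 8.5000: CF_t = 2.150000, DF = 0.673762, PV = 1.448589
  t = 9.0000: CF_t = 2.150000, DF = 0.658292, PV = 1.415328
  t = 9.5000: CF_t = 2.150000, DF = 0.643178, PV = 1.382832
  t = 10.0000: CF_t = 102.150000, DF = 0.628410, PV = 64.192077
Price P = sum_t PV_t = 96.837532
Convexity numerator sum_t t*(t + 1/m) * CF_t / (1+y/m)^(m*t + 2):
  t = 0.5000: term = 1.002640
  t = 1.0000: term = 2.938856
  t = 1.5000: term = 5.742758
  t = 2.0000: term = 9.351502
  t = 2.5000: term = 13.705182
  t = 3.0000: term = 18.746707
  t = 3.5000: term = 24.421699
  t = 4.0000: term = 30.678385
  t = 4.5000: term = 37.467495
  t = 5.0000: term = 44.742164
  t = 5.5000: term = 52.457838
  t = 6.0000: term = 60.572181
  t = 6.5000: term = 69.044987
  t = 7.0000: term = 77.838097
  t = 7.5000: term = 86.915316
  t = 8.0000: term = 96.242330
  t = 8.5000: term = 105.786635
  t = 9.0000: term = 115.517461
  t = 9.5000: term = 125.405700
  t = 10.0000: term = 6434.207107
Convexity = (1/P) * sum = 7412.785039 / 96.837532 = 76.548678

Answer: Convexity = 76.5487


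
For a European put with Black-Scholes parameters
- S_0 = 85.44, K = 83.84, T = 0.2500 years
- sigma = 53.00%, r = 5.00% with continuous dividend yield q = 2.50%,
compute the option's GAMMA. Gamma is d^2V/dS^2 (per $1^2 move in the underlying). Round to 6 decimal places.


d1 = 0.2274213383; d2 = -0.0375786617
phi(d1) = 0.3887577944; exp(-qT) = 0.9937694906; exp(-rT) = 0.9875778005
Gamma = exp(-qT) * phi(d1) / (S * sigma * sqrt(T)) = 0.9937694906 * 0.3887577944 / (85.4400 * 0.5300 * 0.5000000000) = 0.017063

Answer: Gamma = 0.017063


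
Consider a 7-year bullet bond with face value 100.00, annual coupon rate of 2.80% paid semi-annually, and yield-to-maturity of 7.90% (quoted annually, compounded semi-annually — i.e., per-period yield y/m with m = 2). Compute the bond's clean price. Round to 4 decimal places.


Answer: Price = 72.9749

Derivation:
Coupon per period c = face * coupon_rate / m = 1.400000
Periods per year m = 2; per-period yield y/m = 0.039500
Number of cashflows N = 14
Cashflows (t years, CF_t, discount factor 1/(1+y/m)^(m*t), PV):
  t = 0.5000: CF_t = 1.400000, DF = 0.962001, PV = 1.346801
  t = 1.0000: CF_t = 1.400000, DF = 0.925446, PV = 1.295624
  t = 1.5000: CF_t = 1.400000, DF = 0.890280, PV = 1.246392
  t = 2.0000: CF_t = 1.400000, DF = 0.856450, PV = 1.199030
  t = 2.5000: CF_t = 1.400000, DF = 0.823906, PV = 1.153468
  t = 3.0000: CF_t = 1.400000, DF = 0.792598, PV = 1.109637
  t = 3.5000: CF_t = 1.400000, DF = 0.762480, PV = 1.067472
  t = 4.0000: CF_t = 1.400000, DF = 0.733507, PV = 1.026909
  t = 4.5000: CF_t = 1.400000, DF = 0.705634, PV = 0.987888
  t = 5.0000: CF_t = 1.400000, DF = 0.678821, PV = 0.950349
  t = 5.5000: CF_t = 1.400000, DF = 0.653026, PV = 0.914237
  t = 6.0000: CF_t = 1.400000, DF = 0.628212, PV = 0.879496
  t = 6.5000: CF_t = 1.400000, DF = 0.604340, PV = 0.846076
  t = 7.0000: CF_t = 101.400000, DF = 0.581376, PV = 58.951525
Price P = sum_t PV_t = 72.974905


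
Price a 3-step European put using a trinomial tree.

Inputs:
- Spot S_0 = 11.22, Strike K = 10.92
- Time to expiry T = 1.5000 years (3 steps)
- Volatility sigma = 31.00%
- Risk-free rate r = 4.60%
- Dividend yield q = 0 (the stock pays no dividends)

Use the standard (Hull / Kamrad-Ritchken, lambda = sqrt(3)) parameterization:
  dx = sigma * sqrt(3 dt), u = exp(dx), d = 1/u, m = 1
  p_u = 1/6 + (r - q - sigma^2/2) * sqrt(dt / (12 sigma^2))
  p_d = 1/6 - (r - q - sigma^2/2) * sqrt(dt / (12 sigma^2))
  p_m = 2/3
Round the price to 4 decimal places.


Answer: Price = V(0,0) = 1.0520

Derivation:
dt = T/N = 0.500000; dx = sigma*sqrt(3*dt) = 0.379671
u = exp(dx) = 1.461803; d = 1/u = 0.684086
p_u = 0.165317, p_m = 0.666667, p_d = 0.168017
Discount per step: exp(-r*dt) = 0.977262
Stock lattice S(k, j) with j the centered position index:
  k=0: S(0,+0) = 11.2200
  k=1: S(1,-1) = 7.6755; S(1,+0) = 11.2200; S(1,+1) = 16.4014
  k=2: S(2,-2) = 5.2507; S(2,-1) = 7.6755; S(2,+0) = 11.2200; S(2,+1) = 16.4014; S(2,+2) = 23.9757
  k=3: S(3,-3) = 3.5919; S(3,-2) = 5.2507; S(3,-1) = 7.6755; S(3,+0) = 11.2200; S(3,+1) = 16.4014; S(3,+2) = 23.9757; S(3,+3) = 35.0477
Terminal payoffs V(N, j) = max(K - S_T, 0):
  V(3,-3) = 7.328086; V(3,-2) = 5.669328; V(3,-1) = 3.244549; V(3,+0) = 0.000000; V(3,+1) = 0.000000; V(3,+2) = 0.000000; V(3,+3) = 0.000000
Backward induction: V(k, j) = exp(-r*dt) * [p_u * V(k+1, j+1) + p_m * V(k+1, j) + p_d * V(k+1, j-1)]
  V(2,-2) = exp(-r*dt) * [p_u*3.244549 + p_m*5.669328 + p_d*7.328086] = 5.421041
  V(2,-1) = exp(-r*dt) * [p_u*0.000000 + p_m*3.244549 + p_d*5.669328] = 3.044733
  V(2,+0) = exp(-r*dt) * [p_u*0.000000 + p_m*0.000000 + p_d*3.244549] = 0.532743
  V(2,+1) = exp(-r*dt) * [p_u*0.000000 + p_m*0.000000 + p_d*0.000000] = 0.000000
  V(2,+2) = exp(-r*dt) * [p_u*0.000000 + p_m*0.000000 + p_d*0.000000] = 0.000000
  V(1,-1) = exp(-r*dt) * [p_u*0.532743 + p_m*3.044733 + p_d*5.421041] = 2.959853
  V(1,+0) = exp(-r*dt) * [p_u*0.000000 + p_m*0.532743 + p_d*3.044733] = 0.847020
  V(1,+1) = exp(-r*dt) * [p_u*0.000000 + p_m*0.000000 + p_d*0.532743] = 0.087474
  V(0,+0) = exp(-r*dt) * [p_u*0.087474 + p_m*0.847020 + p_d*2.959853] = 1.051970


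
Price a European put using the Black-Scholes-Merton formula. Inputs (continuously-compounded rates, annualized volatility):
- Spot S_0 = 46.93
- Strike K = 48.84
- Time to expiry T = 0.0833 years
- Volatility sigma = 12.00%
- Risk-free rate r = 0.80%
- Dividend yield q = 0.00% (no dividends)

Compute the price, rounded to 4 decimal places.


Answer: Price = 1.9841

Derivation:
d1 = (ln(S/K) + (r - q + 0.5*sigma^2) * T) / (sigma * sqrt(T)) = -1.11527003
d2 = d1 - sigma * sqrt(T) = -1.14990411
exp(-rT) = 0.99933382; exp(-qT) = 1.00000000
P = K * exp(-rT) * N(-d2) - S_0 * exp(-qT) * N(-d1)
N(-d1) = 0.86763264; N(-d2) = 0.87490832
P = 48.8400 * 0.99933382 * 0.87490832 - 46.9300 * 1.00000000 * 0.86763264 = 1.9841


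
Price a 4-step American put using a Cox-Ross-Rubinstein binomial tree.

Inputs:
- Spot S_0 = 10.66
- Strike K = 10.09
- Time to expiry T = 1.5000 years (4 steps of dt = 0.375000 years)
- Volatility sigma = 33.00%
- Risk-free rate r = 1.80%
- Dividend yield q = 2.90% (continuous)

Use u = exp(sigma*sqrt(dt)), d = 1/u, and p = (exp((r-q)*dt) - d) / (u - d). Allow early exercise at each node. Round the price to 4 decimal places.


dt = T/N = 0.375000
u = exp(sigma*sqrt(dt)) = 1.223949; d = 1/u = 0.817027
p = (exp((r-q)*dt) - d) / (u - d) = 0.439534
Discount per step: exp(-r*dt) = 0.993273
Stock lattice S(k, i) with i counting down-moves:
  k=0: S(0,0) = 10.6600
  k=1: S(1,0) = 13.0473; S(1,1) = 8.7095
  k=2: S(2,0) = 15.9692; S(2,1) = 10.6600; S(2,2) = 7.1159
  k=3: S(3,0) = 19.5455; S(3,1) = 13.0473; S(3,2) = 8.7095; S(3,3) = 5.8139
  k=4: S(4,0) = 23.9228; S(4,1) = 15.9692; S(4,2) = 10.6600; S(4,3) = 7.1159; S(4,4) = 4.7501
Terminal payoffs V(N, i) = max(K - S_T, 0):
  V(4,0) = 0.000000; V(4,1) = 0.000000; V(4,2) = 0.000000; V(4,3) = 2.974094; V(4,4) = 5.339895
Backward induction: V(k, i) = exp(-r*dt) * [p * V(k+1, i) + (1-p) * V(k+1, i+1)]; then take max(V_cont, immediate exercise) for American.
  V(3,0) = exp(-r*dt) * [p*0.000000 + (1-p)*0.000000] = 0.000000; exercise = 0.000000; V(3,0) = max -> 0.000000
  V(3,1) = exp(-r*dt) * [p*0.000000 + (1-p)*0.000000] = 0.000000; exercise = 0.000000; V(3,1) = max -> 0.000000
  V(3,2) = exp(-r*dt) * [p*0.000000 + (1-p)*2.974094] = 1.655664; exercise = 1.380490; V(3,2) = max -> 1.655664
  V(3,3) = exp(-r*dt) * [p*2.974094 + (1-p)*5.339895] = 4.271116; exercise = 4.276111; V(3,3) = max -> 4.276111
  V(2,0) = exp(-r*dt) * [p*0.000000 + (1-p)*0.000000] = 0.000000; exercise = 0.000000; V(2,0) = max -> 0.000000
  V(2,1) = exp(-r*dt) * [p*0.000000 + (1-p)*1.655664] = 0.921700; exercise = 0.000000; V(2,1) = max -> 0.921700
  V(2,2) = exp(-r*dt) * [p*1.655664 + (1-p)*4.276111] = 3.103316; exercise = 2.974094; V(2,2) = max -> 3.103316
  V(1,0) = exp(-r*dt) * [p*0.000000 + (1-p)*0.921700] = 0.513106; exercise = 0.000000; V(1,0) = max -> 0.513106
  V(1,1) = exp(-r*dt) * [p*0.921700 + (1-p)*3.103316] = 2.129995; exercise = 1.380490; V(1,1) = max -> 2.129995
  V(0,0) = exp(-r*dt) * [p*0.513106 + (1-p)*2.129995] = 1.409769; exercise = 0.000000; V(0,0) = max -> 1.409769

Answer: Price = V(0,0) = 1.4098


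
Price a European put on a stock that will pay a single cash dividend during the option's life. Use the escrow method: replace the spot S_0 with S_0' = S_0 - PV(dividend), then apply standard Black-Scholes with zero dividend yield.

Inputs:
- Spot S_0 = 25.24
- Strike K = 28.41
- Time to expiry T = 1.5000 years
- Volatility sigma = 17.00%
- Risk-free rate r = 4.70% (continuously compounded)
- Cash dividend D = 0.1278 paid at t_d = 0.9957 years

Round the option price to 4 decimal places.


PV(D) = D * exp(-r * t_d) = 0.1278 * 0.95428024 = 0.12195701
S_0' = S_0 - PV(D) = 25.2400 - 0.12195701 = 25.11804299
d1 = (ln(S_0'/K) + (r + sigma^2/2)*T) / (sigma*sqrt(T)) = -0.14879336
d2 = d1 - sigma*sqrt(T) = -0.35699999
exp(-rT) = 0.93192774
N(-d1) = 0.55914166; N(-d2) = 0.63945409
P = K * exp(-rT) * N(-d2) - S_0' * N(-d1) = 28.4100 * 0.93192774 * 0.63945409 - 25.11804299 * 0.55914166 = 2.8857

Answer: Price = 2.8857


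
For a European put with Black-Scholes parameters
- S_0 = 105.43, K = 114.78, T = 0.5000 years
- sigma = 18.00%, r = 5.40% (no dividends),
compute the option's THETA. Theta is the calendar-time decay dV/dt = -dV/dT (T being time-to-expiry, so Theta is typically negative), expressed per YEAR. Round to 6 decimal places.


d1 = -0.3918159370; d2 = -0.5190951577
phi(d1) = 0.3694653208; exp(-qT) = 1.0000000000; exp(-rT) = 0.9733612415
Theta = -S*exp(-qT)*phi(d1)*sigma/(2*sqrt(T)) + r*K*exp(-rT)*N(-d2) - q*S*exp(-qT)*N(-d1)
N(-d1) = 0.6524028907; N(-d2) = 0.6981528075; sqrt(T) = 0.7071067812
Term 1 = -105.4300 * 1.0000000000 * 0.3694653208 * 0.1800 / (2 * 0.7071067812) = -4.9578729588
Term 2 = 0.0540 * 114.7800 * 0.9733612415 * 0.6981528075 = 4.2119627143
Term 3 = 0 (no dividend yield, q = 0)
Theta = -4.9578729588 + (4.2119627143) + (0.0000000000) = -0.745910

Answer: Theta = -0.745910


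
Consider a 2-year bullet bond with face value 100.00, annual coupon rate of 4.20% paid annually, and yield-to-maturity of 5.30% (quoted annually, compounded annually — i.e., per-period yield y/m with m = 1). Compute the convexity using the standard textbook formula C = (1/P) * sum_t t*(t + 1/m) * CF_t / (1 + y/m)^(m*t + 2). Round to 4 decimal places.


Coupon per period c = face * coupon_rate / m = 4.200000
Periods per year m = 1; per-period yield y/m = 0.053000
Number of cashflows N = 2
Cashflows (t years, CF_t, discount factor 1/(1+y/m)^(m*t), PV):
  t = 1.0000: CF_t = 4.200000, DF = 0.949668, PV = 3.988604
  t = 2.0000: CF_t = 104.200000, DF = 0.901869, PV = 93.974706
Price P = sum_t PV_t = 97.963310
Convexity numerator sum_t t*(t + 1/m) * CF_t / (1+y/m)^(m*t + 2):
  t = 1.0000: term = 7.194393
  t = 2.0000: term = 508.517010
Convexity = (1/P) * sum = 515.711403 / 97.963310 = 5.264332

Answer: Convexity = 5.2643


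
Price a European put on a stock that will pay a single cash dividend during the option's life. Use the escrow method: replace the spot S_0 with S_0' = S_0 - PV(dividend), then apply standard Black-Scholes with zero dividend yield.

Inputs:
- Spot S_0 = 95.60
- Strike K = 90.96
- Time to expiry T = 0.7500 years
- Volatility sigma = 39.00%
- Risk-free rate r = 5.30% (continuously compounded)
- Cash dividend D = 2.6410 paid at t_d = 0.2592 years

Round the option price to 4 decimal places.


PV(D) = D * exp(-r * t_d) = 2.6410 * 0.98635633 = 2.60496707
S_0' = S_0 - PV(D) = 95.6000 - 2.60496707 = 92.99503293
d1 = (ln(S_0'/K) + (r + sigma^2/2)*T) / (sigma*sqrt(T)) = 0.35207629
d2 = d1 - sigma*sqrt(T) = 0.01432638
exp(-rT) = 0.96102967
N(-d1) = 0.36239053; N(-d2) = 0.49428480
P = K * exp(-rT) * N(-d2) - S_0' * N(-d1) = 90.9600 * 0.96102967 * 0.49428480 - 92.99503293 * 0.36239053 = 9.5075

Answer: Price = 9.5075


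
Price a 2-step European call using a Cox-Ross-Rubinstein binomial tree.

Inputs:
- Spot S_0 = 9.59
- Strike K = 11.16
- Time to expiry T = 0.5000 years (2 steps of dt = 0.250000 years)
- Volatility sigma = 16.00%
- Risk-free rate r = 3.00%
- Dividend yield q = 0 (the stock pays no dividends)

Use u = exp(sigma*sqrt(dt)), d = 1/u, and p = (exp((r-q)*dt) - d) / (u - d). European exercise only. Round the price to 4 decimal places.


dt = T/N = 0.250000
u = exp(sigma*sqrt(dt)) = 1.083287; d = 1/u = 0.923116
p = (exp((r-q)*dt) - d) / (u - d) = 0.527012
Discount per step: exp(-r*dt) = 0.992528
Stock lattice S(k, i) with i counting down-moves:
  k=0: S(0,0) = 9.5900
  k=1: S(1,0) = 10.3887; S(1,1) = 8.8527
  k=2: S(2,0) = 11.2540; S(2,1) = 9.5900; S(2,2) = 8.1721
Terminal payoffs V(N, i) = max(S_T - K, 0):
  V(2,0) = 0.093969; V(2,1) = 0.000000; V(2,2) = 0.000000
Backward induction: V(k, i) = exp(-r*dt) * [p * V(k+1, i) + (1-p) * V(k+1, i+1)].
  V(1,0) = exp(-r*dt) * [p*0.093969 + (1-p)*0.000000] = 0.049153
  V(1,1) = exp(-r*dt) * [p*0.000000 + (1-p)*0.000000] = 0.000000
  V(0,0) = exp(-r*dt) * [p*0.049153 + (1-p)*0.000000] = 0.025711

Answer: Price = V(0,0) = 0.0257


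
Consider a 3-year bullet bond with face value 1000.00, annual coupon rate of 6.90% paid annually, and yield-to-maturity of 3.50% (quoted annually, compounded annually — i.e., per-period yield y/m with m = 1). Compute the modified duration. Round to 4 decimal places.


Answer: Modified duration = 2.7241

Derivation:
Coupon per period c = face * coupon_rate / m = 69.000000
Periods per year m = 1; per-period yield y/m = 0.035000
Number of cashflows N = 3
Cashflows (t years, CF_t, discount factor 1/(1+y/m)^(m*t), PV):
  t = 1.0000: CF_t = 69.000000, DF = 0.966184, PV = 66.666667
  t = 2.0000: CF_t = 69.000000, DF = 0.933511, PV = 64.412238
  t = 3.0000: CF_t = 1069.000000, DF = 0.901943, PV = 964.176752
Price P = sum_t PV_t = 1095.255657
First compute Macaulay numerator sum_t t * PV_t:
  t * PV_t at t = 1.0000: 66.666667
  t * PV_t at t = 2.0000: 128.824477
  t * PV_t at t = 3.0000: 2892.530257
Macaulay duration D = 3088.021400 / 1095.255657 = 2.819453
Modified duration = D / (1 + y/m) = 2.819453 / (1 + 0.035000) = 2.724109


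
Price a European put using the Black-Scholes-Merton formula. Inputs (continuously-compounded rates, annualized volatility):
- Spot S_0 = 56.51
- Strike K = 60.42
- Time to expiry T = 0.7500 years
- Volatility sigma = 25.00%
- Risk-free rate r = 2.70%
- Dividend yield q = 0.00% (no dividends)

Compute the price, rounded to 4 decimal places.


d1 = (ln(S/K) + (r - q + 0.5*sigma^2) * T) / (sigma * sqrt(T)) = -0.10722578
d2 = d1 - sigma * sqrt(T) = -0.32373213
exp(-rT) = 0.97995365; exp(-qT) = 1.00000000
P = K * exp(-rT) * N(-d2) - S_0 * exp(-qT) * N(-d1)
N(-d1) = 0.54269507; N(-d2) = 0.62692958
P = 60.4200 * 0.97995365 * 0.62692958 - 56.5100 * 1.00000000 * 0.54269507 = 6.4520

Answer: Price = 6.4520


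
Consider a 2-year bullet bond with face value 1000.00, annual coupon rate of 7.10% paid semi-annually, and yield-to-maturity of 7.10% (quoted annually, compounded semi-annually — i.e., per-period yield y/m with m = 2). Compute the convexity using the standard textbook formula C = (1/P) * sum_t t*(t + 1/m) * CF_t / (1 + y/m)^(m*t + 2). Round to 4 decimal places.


Answer: Convexity = 4.3515

Derivation:
Coupon per period c = face * coupon_rate / m = 35.500000
Periods per year m = 2; per-period yield y/m = 0.035500
Number of cashflows N = 4
Cashflows (t years, CF_t, discount factor 1/(1+y/m)^(m*t), PV):
  t = 0.5000: CF_t = 35.500000, DF = 0.965717, PV = 34.282955
  t = 1.0000: CF_t = 35.500000, DF = 0.932609, PV = 33.107634
  t = 1.5000: CF_t = 35.500000, DF = 0.900637, PV = 31.972607
  t = 2.0000: CF_t = 1035.500000, DF = 0.869760, PV = 900.636804
Price P = sum_t PV_t = 1000.000000
Convexity numerator sum_t t*(t + 1/m) * CF_t / (1+y/m)^(m*t + 2):
  t = 0.5000: term = 15.986303
  t = 1.0000: term = 46.314737
  t = 1.5000: term = 89.453861
  t = 2.0000: term = 4199.711797
Convexity = (1/P) * sum = 4351.466698 / 1000.000000 = 4.351467


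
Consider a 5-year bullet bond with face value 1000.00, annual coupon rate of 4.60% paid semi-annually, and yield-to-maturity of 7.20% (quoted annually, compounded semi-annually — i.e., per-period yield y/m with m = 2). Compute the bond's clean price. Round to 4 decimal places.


Answer: Price = 892.4270

Derivation:
Coupon per period c = face * coupon_rate / m = 23.000000
Periods per year m = 2; per-period yield y/m = 0.036000
Number of cashflows N = 10
Cashflows (t years, CF_t, discount factor 1/(1+y/m)^(m*t), PV):
  t = 0.5000: CF_t = 23.000000, DF = 0.965251, PV = 22.200772
  t = 1.0000: CF_t = 23.000000, DF = 0.931709, PV = 21.429317
  t = 1.5000: CF_t = 23.000000, DF = 0.899333, PV = 20.684669
  t = 2.0000: CF_t = 23.000000, DF = 0.868082, PV = 19.965896
  t = 2.5000: CF_t = 23.000000, DF = 0.837917, PV = 19.272101
  t = 3.0000: CF_t = 23.000000, DF = 0.808801, PV = 18.602414
  t = 3.5000: CF_t = 23.000000, DF = 0.780696, PV = 17.955998
  t = 4.0000: CF_t = 23.000000, DF = 0.753567, PV = 17.332044
  t = 4.5000: CF_t = 23.000000, DF = 0.727381, PV = 16.729773
  t = 5.0000: CF_t = 1023.000000, DF = 0.702106, PV = 718.254044
Price P = sum_t PV_t = 892.427027


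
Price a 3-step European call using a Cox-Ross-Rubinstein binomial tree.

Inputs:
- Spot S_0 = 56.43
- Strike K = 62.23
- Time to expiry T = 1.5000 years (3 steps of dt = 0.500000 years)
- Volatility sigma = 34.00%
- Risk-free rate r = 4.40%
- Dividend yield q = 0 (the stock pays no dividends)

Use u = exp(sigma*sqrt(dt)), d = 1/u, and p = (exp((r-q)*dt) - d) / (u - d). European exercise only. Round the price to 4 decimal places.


dt = T/N = 0.500000
u = exp(sigma*sqrt(dt)) = 1.271778; d = 1/u = 0.786300
p = (exp((r-q)*dt) - d) / (u - d) = 0.486002
Discount per step: exp(-r*dt) = 0.978240
Stock lattice S(k, i) with i counting down-moves:
  k=0: S(0,0) = 56.4300
  k=1: S(1,0) = 71.7665; S(1,1) = 44.3709
  k=2: S(2,0) = 91.2710; S(2,1) = 56.4300; S(2,2) = 34.8889
  k=3: S(3,0) = 116.0765; S(3,1) = 71.7665; S(3,2) = 44.3709; S(3,3) = 27.4331
Terminal payoffs V(N, i) = max(S_T - K, 0):
  V(3,0) = 53.846546; V(3,1) = 9.536460; V(3,2) = 0.000000; V(3,3) = 0.000000
Backward induction: V(k, i) = exp(-r*dt) * [p * V(k+1, i) + (1-p) * V(k+1, i+1)].
  V(2,0) = exp(-r*dt) * [p*53.846546 + (1-p)*9.536460] = 30.395150
  V(2,1) = exp(-r*dt) * [p*9.536460 + (1-p)*0.000000] = 4.533889
  V(2,2) = exp(-r*dt) * [p*0.000000 + (1-p)*0.000000] = 0.000000
  V(1,0) = exp(-r*dt) * [p*30.395150 + (1-p)*4.533889] = 16.730369
  V(1,1) = exp(-r*dt) * [p*4.533889 + (1-p)*0.000000] = 2.155532
  V(0,0) = exp(-r*dt) * [p*16.730369 + (1-p)*2.155532] = 9.037896

Answer: Price = V(0,0) = 9.0379


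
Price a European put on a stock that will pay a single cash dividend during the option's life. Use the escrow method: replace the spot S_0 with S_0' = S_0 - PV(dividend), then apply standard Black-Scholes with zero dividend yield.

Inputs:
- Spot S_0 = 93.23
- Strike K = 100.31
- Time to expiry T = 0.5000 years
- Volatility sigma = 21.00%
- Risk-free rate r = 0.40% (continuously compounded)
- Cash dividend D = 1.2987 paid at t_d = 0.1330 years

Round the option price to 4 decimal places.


Answer: Price = 10.6804

Derivation:
PV(D) = D * exp(-r * t_d) = 1.2987 * 0.99946814 = 1.29800928
S_0' = S_0 - PV(D) = 93.2300 - 1.29800928 = 91.93199072
d1 = (ln(S_0'/K) + (r + sigma^2/2)*T) / (sigma*sqrt(T)) = -0.49963033
d2 = d1 - sigma*sqrt(T) = -0.64812275
exp(-rT) = 0.99800200
N(-d1) = 0.69133230; N(-d2) = 0.74154722
P = K * exp(-rT) * N(-d2) - S_0' * N(-d1) = 100.3100 * 0.99800200 * 0.74154722 - 91.93199072 * 0.69133230 = 10.6804


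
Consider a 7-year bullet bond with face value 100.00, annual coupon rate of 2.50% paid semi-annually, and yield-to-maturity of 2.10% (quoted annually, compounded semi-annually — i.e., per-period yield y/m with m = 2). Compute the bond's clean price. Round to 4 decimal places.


Answer: Price = 102.5913

Derivation:
Coupon per period c = face * coupon_rate / m = 1.250000
Periods per year m = 2; per-period yield y/m = 0.010500
Number of cashflows N = 14
Cashflows (t years, CF_t, discount factor 1/(1+y/m)^(m*t), PV):
  t = 0.5000: CF_t = 1.250000, DF = 0.989609, PV = 1.237011
  t = 1.0000: CF_t = 1.250000, DF = 0.979326, PV = 1.224158
  t = 1.5000: CF_t = 1.250000, DF = 0.969150, PV = 1.211438
  t = 2.0000: CF_t = 1.250000, DF = 0.959080, PV = 1.198850
  t = 2.5000: CF_t = 1.250000, DF = 0.949114, PV = 1.186393
  t = 3.0000: CF_t = 1.250000, DF = 0.939252, PV = 1.174065
  t = 3.5000: CF_t = 1.250000, DF = 0.929492, PV = 1.161865
  t = 4.0000: CF_t = 1.250000, DF = 0.919834, PV = 1.149792
  t = 4.5000: CF_t = 1.250000, DF = 0.910276, PV = 1.137845
  t = 5.0000: CF_t = 1.250000, DF = 0.900818, PV = 1.126022
  t = 5.5000: CF_t = 1.250000, DF = 0.891457, PV = 1.114322
  t = 6.0000: CF_t = 1.250000, DF = 0.882194, PV = 1.102743
  t = 6.5000: CF_t = 1.250000, DF = 0.873027, PV = 1.091284
  t = 7.0000: CF_t = 101.250000, DF = 0.863956, PV = 87.475530
Price P = sum_t PV_t = 102.591317


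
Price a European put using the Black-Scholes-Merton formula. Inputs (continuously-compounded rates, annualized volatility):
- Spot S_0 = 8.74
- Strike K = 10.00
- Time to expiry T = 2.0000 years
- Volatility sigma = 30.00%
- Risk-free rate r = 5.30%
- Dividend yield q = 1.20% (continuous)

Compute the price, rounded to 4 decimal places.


Answer: Price = 1.7141

Derivation:
d1 = (ln(S/K) + (r - q + 0.5*sigma^2) * T) / (sigma * sqrt(T)) = 0.08797610
d2 = d1 - sigma * sqrt(T) = -0.33628797
exp(-rT) = 0.89942465; exp(-qT) = 0.97628571
P = K * exp(-rT) * N(-d2) - S_0 * exp(-qT) * N(-d1)
N(-d1) = 0.46494784; N(-d2) = 0.63167314
P = 10.0000 * 0.89942465 * 0.63167314 - 8.7400 * 0.97628571 * 0.46494784 = 1.7141


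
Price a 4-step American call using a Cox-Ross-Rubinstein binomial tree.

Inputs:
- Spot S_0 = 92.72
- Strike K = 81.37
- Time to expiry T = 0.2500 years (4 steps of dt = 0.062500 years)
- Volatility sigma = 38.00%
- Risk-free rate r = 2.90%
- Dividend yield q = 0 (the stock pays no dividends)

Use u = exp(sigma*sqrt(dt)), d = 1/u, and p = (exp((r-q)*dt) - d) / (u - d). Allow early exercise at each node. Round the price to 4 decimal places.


dt = T/N = 0.062500
u = exp(sigma*sqrt(dt)) = 1.099659; d = 1/u = 0.909373
p = (exp((r-q)*dt) - d) / (u - d) = 0.485802
Discount per step: exp(-r*dt) = 0.998189
Stock lattice S(k, i) with i counting down-moves:
  k=0: S(0,0) = 92.7200
  k=1: S(1,0) = 101.9604; S(1,1) = 84.3171
  k=2: S(2,0) = 112.1216; S(2,1) = 92.7200; S(2,2) = 76.6757
  k=3: S(3,0) = 123.2955; S(3,1) = 101.9604; S(3,2) = 84.3171; S(3,3) = 69.7268
  k=4: S(4,0) = 135.5830; S(4,1) = 112.1216; S(4,2) = 92.7200; S(4,3) = 76.6757; S(4,4) = 63.4076
Terminal payoffs V(N, i) = max(S_T - K, 0):
  V(4,0) = 54.213027; V(4,1) = 30.751623; V(4,2) = 11.350000; V(4,3) = 0.000000; V(4,4) = 0.000000
Backward induction: V(k, i) = exp(-r*dt) * [p * V(k+1, i) + (1-p) * V(k+1, i+1)]; then take max(V_cont, immediate exercise) for American.
  V(3,0) = exp(-r*dt) * [p*54.213027 + (1-p)*30.751623] = 42.072885; exercise = 41.925535; V(3,0) = max -> 42.072885
  V(3,1) = exp(-r*dt) * [p*30.751623 + (1-p)*11.350000] = 20.737719; exercise = 20.590369; V(3,1) = max -> 20.737719
  V(3,2) = exp(-r*dt) * [p*11.350000 + (1-p)*0.000000] = 5.503864; exercise = 2.947058; V(3,2) = max -> 5.503864
  V(3,3) = exp(-r*dt) * [p*0.000000 + (1-p)*0.000000] = 0.000000; exercise = 0.000000; V(3,3) = max -> 0.000000
  V(2,0) = exp(-r*dt) * [p*42.072885 + (1-p)*20.737719] = 31.046055; exercise = 30.751623; V(2,0) = max -> 31.046055
  V(2,1) = exp(-r*dt) * [p*20.737719 + (1-p)*5.503864] = 12.881127; exercise = 11.350000; V(2,1) = max -> 12.881127
  V(2,2) = exp(-r*dt) * [p*5.503864 + (1-p)*0.000000] = 2.668944; exercise = 0.000000; V(2,2) = max -> 2.668944
  V(1,0) = exp(-r*dt) * [p*31.046055 + (1-p)*12.881127] = 21.666373; exercise = 20.590369; V(1,0) = max -> 21.666373
  V(1,1) = exp(-r*dt) * [p*12.881127 + (1-p)*2.668944] = 7.616222; exercise = 2.947058; V(1,1) = max -> 7.616222
  V(0,0) = exp(-r*dt) * [p*21.666373 + (1-p)*7.616222] = 14.415656; exercise = 11.350000; V(0,0) = max -> 14.415656

Answer: Price = V(0,0) = 14.4157


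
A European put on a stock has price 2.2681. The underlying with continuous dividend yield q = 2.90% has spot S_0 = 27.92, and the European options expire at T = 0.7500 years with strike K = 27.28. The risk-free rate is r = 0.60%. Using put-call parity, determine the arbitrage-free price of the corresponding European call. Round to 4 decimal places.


Answer: Call price = 2.4299

Derivation:
Put-call parity: C - P = S_0 * exp(-qT) - K * exp(-rT).
S_0 * exp(-qT) = 27.9200 * 0.97848483 = 27.31929633
K * exp(-rT) = 27.2800 * 0.99551011 = 27.15751580
C = P + S*exp(-qT) - K*exp(-rT)
C = 2.2681 + 27.31929633 - 27.15751580 = 2.4299


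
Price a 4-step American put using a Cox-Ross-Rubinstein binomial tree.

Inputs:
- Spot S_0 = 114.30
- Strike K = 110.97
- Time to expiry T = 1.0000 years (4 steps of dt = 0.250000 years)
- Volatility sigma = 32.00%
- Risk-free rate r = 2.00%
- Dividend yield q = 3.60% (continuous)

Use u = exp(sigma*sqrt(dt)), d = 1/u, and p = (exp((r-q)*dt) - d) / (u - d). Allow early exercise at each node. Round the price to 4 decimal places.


dt = T/N = 0.250000
u = exp(sigma*sqrt(dt)) = 1.173511; d = 1/u = 0.852144
p = (exp((r-q)*dt) - d) / (u - d) = 0.447663
Discount per step: exp(-r*dt) = 0.995012
Stock lattice S(k, i) with i counting down-moves:
  k=0: S(0,0) = 114.3000
  k=1: S(1,0) = 134.1323; S(1,1) = 97.4000
  k=2: S(2,0) = 157.4057; S(2,1) = 114.3000; S(2,2) = 82.9988
  k=3: S(3,0) = 184.7173; S(3,1) = 134.1323; S(3,2) = 97.4000; S(3,3) = 70.7269
  k=4: S(4,0) = 216.7678; S(4,1) = 157.4057; S(4,2) = 114.3000; S(4,3) = 82.9988; S(4,4) = 60.2695
Terminal payoffs V(N, i) = max(K - S_T, 0):
  V(4,0) = 0.000000; V(4,1) = 0.000000; V(4,2) = 0.000000; V(4,3) = 27.971165; V(4,4) = 50.700476
Backward induction: V(k, i) = exp(-r*dt) * [p * V(k+1, i) + (1-p) * V(k+1, i+1)]; then take max(V_cont, immediate exercise) for American.
  V(3,0) = exp(-r*dt) * [p*0.000000 + (1-p)*0.000000] = 0.000000; exercise = 0.000000; V(3,0) = max -> 0.000000
  V(3,1) = exp(-r*dt) * [p*0.000000 + (1-p)*0.000000] = 0.000000; exercise = 0.000000; V(3,1) = max -> 0.000000
  V(3,2) = exp(-r*dt) * [p*0.000000 + (1-p)*27.971165] = 15.372450; exercise = 13.569965; V(3,2) = max -> 15.372450
  V(3,3) = exp(-r*dt) * [p*27.971165 + (1-p)*50.700476] = 40.323280; exercise = 40.243058; V(3,3) = max -> 40.323280
  V(2,0) = exp(-r*dt) * [p*0.000000 + (1-p)*0.000000] = 0.000000; exercise = 0.000000; V(2,0) = max -> 0.000000
  V(2,1) = exp(-r*dt) * [p*0.000000 + (1-p)*15.372450] = 8.448423; exercise = 0.000000; V(2,1) = max -> 8.448423
  V(2,2) = exp(-r*dt) * [p*15.372450 + (1-p)*40.323280] = 29.008308; exercise = 27.971165; V(2,2) = max -> 29.008308
  V(1,0) = exp(-r*dt) * [p*0.000000 + (1-p)*8.448423] = 4.643102; exercise = 0.000000; V(1,0) = max -> 4.643102
  V(1,1) = exp(-r*dt) * [p*8.448423 + (1-p)*29.008308] = 19.705630; exercise = 13.569965; V(1,1) = max -> 19.705630
  V(0,0) = exp(-r*dt) * [p*4.643102 + (1-p)*19.705630] = 12.898040; exercise = 0.000000; V(0,0) = max -> 12.898040

Answer: Price = V(0,0) = 12.8980


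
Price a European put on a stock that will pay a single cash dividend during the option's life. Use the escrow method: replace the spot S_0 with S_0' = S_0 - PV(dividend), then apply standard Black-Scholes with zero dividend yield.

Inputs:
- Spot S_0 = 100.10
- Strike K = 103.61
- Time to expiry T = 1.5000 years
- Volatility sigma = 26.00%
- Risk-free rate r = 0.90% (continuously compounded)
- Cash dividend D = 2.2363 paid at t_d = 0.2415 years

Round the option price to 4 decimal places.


PV(D) = D * exp(-r * t_d) = 2.2363 * 0.99782886 = 2.23144468
S_0' = S_0 - PV(D) = 100.1000 - 2.23144468 = 97.86855532
d1 = (ln(S_0'/K) + (r + sigma^2/2)*T) / (sigma*sqrt(T)) = 0.02258384
d2 = d1 - sigma*sqrt(T) = -0.29584982
exp(-rT) = 0.98659072
N(-d1) = 0.49099112; N(-d2) = 0.61632761
P = K * exp(-rT) * N(-d2) - S_0' * N(-d1) = 103.6100 * 0.98659072 * 0.61632761 - 97.86855532 * 0.49099112 = 14.9488

Answer: Price = 14.9488


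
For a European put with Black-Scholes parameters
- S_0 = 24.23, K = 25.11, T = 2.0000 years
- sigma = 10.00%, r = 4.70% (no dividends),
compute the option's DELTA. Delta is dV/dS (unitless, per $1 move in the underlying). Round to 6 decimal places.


Answer: Delta = -0.314501

Derivation:
d1 = 0.4831332656; d2 = 0.3417119093
phi(d1) = 0.3549964785; exp(-qT) = 1.0000000000; exp(-rT) = 0.9102827622
N(-d1) = 0.3145005578
Delta = -exp(-qT) * N(-d1) = -1.0000000000 * 0.3145005578 = -0.314501
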